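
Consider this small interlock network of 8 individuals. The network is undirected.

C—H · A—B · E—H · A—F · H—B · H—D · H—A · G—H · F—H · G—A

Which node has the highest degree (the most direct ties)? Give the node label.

H

Degrees — A:4, B:2, C:1, D:1, E:1, F:2, G:2, H:7.
The maximum is 7, attained only by H.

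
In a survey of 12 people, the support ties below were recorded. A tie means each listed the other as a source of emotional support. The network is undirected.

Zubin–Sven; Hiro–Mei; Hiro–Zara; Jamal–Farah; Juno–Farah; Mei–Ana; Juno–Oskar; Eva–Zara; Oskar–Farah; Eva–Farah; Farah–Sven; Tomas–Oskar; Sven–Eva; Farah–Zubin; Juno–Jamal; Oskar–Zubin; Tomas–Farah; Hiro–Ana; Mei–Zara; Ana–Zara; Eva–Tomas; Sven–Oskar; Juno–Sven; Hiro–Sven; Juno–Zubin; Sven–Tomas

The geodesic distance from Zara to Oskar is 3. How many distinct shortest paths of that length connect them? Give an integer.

4

The shortest distance is 3. The length-3 paths are: Zara–Eva–Farah–Oskar; Zara–Eva–Tomas–Oskar; Zara–Eva–Sven–Oskar; Zara–Hiro–Sven–Oskar.
That gives 4 distinct shortest paths.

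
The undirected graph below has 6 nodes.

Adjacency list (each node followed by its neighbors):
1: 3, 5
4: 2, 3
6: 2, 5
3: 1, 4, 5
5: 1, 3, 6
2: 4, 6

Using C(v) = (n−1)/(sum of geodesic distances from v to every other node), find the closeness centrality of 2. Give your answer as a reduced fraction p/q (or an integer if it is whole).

Distances from 2: 1:3, 3:2, 4:1, 5:2, 6:1. Sum = 9.
n = 6, so closeness = 5/9.

5/9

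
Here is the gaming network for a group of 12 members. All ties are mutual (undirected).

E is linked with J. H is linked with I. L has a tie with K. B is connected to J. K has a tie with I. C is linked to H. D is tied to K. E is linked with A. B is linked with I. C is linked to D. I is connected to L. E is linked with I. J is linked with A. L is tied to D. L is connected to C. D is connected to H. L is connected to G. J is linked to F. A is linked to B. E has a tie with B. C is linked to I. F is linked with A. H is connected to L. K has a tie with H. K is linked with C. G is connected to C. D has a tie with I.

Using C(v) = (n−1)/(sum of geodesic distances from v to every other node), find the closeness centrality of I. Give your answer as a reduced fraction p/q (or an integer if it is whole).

Distances from I: A:2, B:1, C:1, D:1, E:1, F:3, G:2, H:1, J:2, K:1, L:1. Sum = 16.
n = 12, so closeness = 11/16.

11/16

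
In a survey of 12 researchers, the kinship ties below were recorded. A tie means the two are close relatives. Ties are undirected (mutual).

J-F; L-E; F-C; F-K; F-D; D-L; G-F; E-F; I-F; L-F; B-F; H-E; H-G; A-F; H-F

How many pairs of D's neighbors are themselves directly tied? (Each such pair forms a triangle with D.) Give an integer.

D's neighbors: F and L.
Neighbor pairs that are themselves tied: D–F–L. Each forms one triangle with D, for 1 in total.

1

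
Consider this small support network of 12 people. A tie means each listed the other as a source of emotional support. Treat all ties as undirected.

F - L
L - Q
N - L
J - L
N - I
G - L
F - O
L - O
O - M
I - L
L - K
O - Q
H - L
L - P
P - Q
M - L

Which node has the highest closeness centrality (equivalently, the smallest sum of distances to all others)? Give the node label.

Farness (sum of distances to all others) for each node — F:20, G:21, H:21, I:20, J:21, K:21, L:11, M:20, N:20, O:18, P:20, Q:19.
The smallest farness is 11, for L, so L has the highest closeness.

L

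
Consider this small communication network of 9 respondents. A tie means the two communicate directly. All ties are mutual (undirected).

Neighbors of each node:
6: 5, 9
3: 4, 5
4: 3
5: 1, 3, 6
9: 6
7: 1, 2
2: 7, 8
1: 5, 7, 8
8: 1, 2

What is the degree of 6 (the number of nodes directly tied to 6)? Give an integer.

6 is directly tied to 5 and 9. That is 2 neighbors, so the degree of 6 is 2.

2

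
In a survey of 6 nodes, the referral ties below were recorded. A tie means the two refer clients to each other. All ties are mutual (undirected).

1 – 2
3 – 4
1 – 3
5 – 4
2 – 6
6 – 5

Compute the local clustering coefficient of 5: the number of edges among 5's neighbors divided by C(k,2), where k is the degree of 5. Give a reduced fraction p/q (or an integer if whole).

0

5's neighbors: 4 and 6 (k = 2).
Possible neighbor pairs: C(2,2) = 1. Edges among them: none → e = 0.
Clustering(5) = 0/1.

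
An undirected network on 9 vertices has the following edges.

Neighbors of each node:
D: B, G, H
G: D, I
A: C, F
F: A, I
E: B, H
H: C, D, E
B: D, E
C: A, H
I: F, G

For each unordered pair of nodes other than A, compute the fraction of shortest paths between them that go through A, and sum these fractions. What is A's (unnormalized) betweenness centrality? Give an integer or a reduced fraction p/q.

Pairs whose geodesics pass through A — H–F: 1; E–F: 1; I–C: 1; F–C: 1.
All other pairs contribute 0.
Summing the contributions gives betweenness(A) = 4.

4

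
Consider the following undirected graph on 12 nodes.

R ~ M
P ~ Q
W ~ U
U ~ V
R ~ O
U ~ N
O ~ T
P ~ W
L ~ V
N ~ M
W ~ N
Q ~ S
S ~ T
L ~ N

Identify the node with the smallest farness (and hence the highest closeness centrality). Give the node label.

Farness (sum of distances to all others) for each node — L:32, M:27, N:24, O:33, P:28, Q:31, R:30, S:34, T:36, U:28, V:36, W:25.
The smallest farness is 24, for N, so N has the highest closeness.

N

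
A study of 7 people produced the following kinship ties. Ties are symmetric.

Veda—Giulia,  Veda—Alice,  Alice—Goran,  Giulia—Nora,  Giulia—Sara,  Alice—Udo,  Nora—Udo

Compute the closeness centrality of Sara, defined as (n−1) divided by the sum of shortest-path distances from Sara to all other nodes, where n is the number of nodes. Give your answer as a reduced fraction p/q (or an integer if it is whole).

2/5

Distances from Sara: Alice:3, Giulia:1, Goran:4, Nora:2, Udo:3, Veda:2. Sum = 15.
n = 7, so closeness = 6/15 = 2/5.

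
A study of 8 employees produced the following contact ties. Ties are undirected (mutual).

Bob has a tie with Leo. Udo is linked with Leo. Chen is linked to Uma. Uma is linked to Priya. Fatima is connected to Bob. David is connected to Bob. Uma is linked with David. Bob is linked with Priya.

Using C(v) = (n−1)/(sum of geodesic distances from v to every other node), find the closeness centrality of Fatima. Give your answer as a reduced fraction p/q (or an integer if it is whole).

7/17

Distances from Fatima: Bob:1, Chen:4, David:2, Leo:2, Priya:2, Udo:3, Uma:3. Sum = 17.
n = 8, so closeness = 7/17.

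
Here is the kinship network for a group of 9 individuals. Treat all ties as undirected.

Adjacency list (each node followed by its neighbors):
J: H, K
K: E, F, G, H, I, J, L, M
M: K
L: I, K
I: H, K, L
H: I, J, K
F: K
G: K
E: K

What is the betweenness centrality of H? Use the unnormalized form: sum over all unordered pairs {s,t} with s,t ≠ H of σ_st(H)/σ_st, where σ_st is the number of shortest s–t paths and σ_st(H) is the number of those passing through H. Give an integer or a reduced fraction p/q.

Pairs whose geodesics pass through H — I–J: 1/2.
All other pairs contribute 0.
Summing the contributions gives betweenness(H) = 1/2.

1/2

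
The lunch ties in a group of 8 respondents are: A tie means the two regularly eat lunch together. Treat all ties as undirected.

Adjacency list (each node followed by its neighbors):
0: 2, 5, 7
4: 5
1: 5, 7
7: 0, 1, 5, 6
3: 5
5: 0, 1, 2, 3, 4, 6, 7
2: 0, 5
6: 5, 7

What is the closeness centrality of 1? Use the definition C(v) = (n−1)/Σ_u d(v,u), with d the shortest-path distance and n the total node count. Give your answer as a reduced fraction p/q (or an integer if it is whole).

7/12

Distances from 1: 0:2, 2:2, 3:2, 4:2, 5:1, 6:2, 7:1. Sum = 12.
n = 8, so closeness = 7/12.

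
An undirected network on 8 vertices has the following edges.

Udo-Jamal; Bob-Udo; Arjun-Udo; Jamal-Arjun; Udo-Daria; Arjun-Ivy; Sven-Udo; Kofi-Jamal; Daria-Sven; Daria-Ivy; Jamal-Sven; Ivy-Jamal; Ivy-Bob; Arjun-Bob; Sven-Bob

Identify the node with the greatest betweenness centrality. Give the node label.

Jamal

Unnormalized betweenness of each node: Arjun:3/4, Bob:11/12, Daria:7/12, Ivy:2, Jamal:83/12, Kofi:0, Sven:3/2, Udo:7/3.
Jamal has the largest value, 83/12, making it the main broker — the node through which the most shortest paths run.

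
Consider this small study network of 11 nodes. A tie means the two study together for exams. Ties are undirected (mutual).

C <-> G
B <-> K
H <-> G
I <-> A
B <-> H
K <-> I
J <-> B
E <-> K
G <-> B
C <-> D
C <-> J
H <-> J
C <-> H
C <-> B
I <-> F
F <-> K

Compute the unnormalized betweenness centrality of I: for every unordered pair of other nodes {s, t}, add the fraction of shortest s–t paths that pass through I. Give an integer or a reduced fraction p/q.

Pairs whose geodesics pass through I — B–A: 1; D–A: 1; J–A: 1; G–A: 1; C–A: 1; H–A: 1; A–K: 1; A–E: 1; A–F: 1.
All other pairs contribute 0.
Summing the contributions gives betweenness(I) = 9.

9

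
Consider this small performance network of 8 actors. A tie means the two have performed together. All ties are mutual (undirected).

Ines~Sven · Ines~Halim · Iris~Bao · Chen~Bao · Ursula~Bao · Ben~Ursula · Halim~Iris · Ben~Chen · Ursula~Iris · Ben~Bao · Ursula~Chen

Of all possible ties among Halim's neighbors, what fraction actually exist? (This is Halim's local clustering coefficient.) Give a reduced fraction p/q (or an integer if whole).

0

Halim's neighbors: Ines and Iris (k = 2).
Possible neighbor pairs: C(2,2) = 1. Edges among them: none → e = 0.
Clustering(Halim) = 0/1.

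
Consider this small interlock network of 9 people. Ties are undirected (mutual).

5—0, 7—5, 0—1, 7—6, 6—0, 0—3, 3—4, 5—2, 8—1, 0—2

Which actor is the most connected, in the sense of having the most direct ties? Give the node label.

0

Degrees — 0:5, 1:2, 2:2, 3:2, 4:1, 5:3, 6:2, 7:2, 8:1.
The maximum is 5, attained only by 0.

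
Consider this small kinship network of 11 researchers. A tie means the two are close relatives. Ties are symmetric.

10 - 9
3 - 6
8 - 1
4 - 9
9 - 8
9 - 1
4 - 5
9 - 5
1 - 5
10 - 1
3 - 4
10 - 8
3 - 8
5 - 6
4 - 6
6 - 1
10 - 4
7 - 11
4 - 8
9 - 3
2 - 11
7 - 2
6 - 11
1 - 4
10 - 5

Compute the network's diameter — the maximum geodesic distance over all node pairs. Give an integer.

Eccentricity of each node (its greatest distance to any other): 1:3, 2:4, 3:3, 4:3, 5:3, 6:2, 7:4, 8:4, 9:4, 10:4, 11:3.
The maximum eccentricity is 4, realized for instance by the pair 8–7 via 8 – 1 – 6 – 11 – 7. So the diameter is 4.

4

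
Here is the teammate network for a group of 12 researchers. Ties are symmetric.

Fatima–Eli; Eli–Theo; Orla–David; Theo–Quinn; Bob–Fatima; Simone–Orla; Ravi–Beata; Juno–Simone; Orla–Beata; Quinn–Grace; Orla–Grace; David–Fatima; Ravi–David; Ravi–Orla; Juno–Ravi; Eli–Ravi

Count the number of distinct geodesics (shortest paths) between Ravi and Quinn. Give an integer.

2

The shortest distance is 3. The length-3 paths are: Ravi–Orla–Grace–Quinn; Ravi–Eli–Theo–Quinn.
That gives 2 distinct shortest paths.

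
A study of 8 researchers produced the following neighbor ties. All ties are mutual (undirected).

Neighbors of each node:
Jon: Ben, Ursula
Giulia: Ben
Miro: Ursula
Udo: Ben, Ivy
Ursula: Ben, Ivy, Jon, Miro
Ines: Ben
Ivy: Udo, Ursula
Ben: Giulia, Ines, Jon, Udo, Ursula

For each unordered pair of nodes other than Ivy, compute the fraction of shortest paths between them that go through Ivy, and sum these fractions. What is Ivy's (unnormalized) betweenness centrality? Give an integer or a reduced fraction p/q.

Pairs whose geodesics pass through Ivy — Ursula–Udo: 1/2; Miro–Udo: 1/2.
All other pairs contribute 0.
Summing the contributions gives betweenness(Ivy) = 1.

1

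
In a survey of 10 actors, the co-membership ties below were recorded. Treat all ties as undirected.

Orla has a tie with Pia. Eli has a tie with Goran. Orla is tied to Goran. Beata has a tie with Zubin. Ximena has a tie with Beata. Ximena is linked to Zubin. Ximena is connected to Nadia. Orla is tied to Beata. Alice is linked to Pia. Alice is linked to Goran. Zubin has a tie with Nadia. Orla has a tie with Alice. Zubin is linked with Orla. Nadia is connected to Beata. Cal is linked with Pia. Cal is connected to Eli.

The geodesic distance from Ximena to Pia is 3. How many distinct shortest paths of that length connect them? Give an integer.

2

The shortest distance is 3. The length-3 paths are: Ximena–Beata–Orla–Pia; Ximena–Zubin–Orla–Pia.
That gives 2 distinct shortest paths.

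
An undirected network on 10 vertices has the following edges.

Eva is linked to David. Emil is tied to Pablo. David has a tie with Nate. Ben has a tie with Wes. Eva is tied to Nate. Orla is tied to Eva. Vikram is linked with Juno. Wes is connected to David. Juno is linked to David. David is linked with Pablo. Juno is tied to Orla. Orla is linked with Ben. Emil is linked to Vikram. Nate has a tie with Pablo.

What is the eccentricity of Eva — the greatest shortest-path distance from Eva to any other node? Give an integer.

Distances from Eva: Ben:2, David:1, Emil:3, Juno:2, Nate:1, Orla:1, Pablo:2, Vikram:3, Wes:2.
The largest is 3 (to Emil and Vikram), so the eccentricity of Eva is 3.

3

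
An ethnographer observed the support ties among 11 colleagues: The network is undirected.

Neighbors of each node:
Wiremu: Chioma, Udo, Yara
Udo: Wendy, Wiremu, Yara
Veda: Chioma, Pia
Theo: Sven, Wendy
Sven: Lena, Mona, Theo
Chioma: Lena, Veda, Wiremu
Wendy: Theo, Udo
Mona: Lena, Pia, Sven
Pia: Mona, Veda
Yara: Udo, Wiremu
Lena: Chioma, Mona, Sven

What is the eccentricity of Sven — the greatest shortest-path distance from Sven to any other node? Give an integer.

4

Distances from Sven: Chioma:2, Lena:1, Mona:1, Pia:2, Theo:1, Udo:3, Veda:3, Wendy:2, Wiremu:3, Yara:4.
The largest is 4 (to Yara), so the eccentricity of Sven is 4.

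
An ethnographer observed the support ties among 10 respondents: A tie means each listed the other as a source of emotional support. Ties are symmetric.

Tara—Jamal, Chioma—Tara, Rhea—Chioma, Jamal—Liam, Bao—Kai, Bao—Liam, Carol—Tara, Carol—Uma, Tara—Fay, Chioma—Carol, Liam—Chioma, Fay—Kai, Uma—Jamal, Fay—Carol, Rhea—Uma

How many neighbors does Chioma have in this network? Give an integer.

4

Chioma is directly tied to Carol, Liam, Rhea, and Tara. That is 4 neighbors, so the degree of Chioma is 4.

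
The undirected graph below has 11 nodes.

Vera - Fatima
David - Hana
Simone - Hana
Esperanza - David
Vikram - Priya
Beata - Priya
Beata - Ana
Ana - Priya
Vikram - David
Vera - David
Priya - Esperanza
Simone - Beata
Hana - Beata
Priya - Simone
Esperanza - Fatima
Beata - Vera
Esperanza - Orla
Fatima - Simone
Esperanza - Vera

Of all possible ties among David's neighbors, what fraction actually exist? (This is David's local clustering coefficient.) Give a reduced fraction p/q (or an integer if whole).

1/6

David's neighbors: Esperanza, Hana, Vera, and Vikram (k = 4).
Possible neighbor pairs: C(4,2) = 6. Edges among them: Esperanza–Vera → e = 1.
Clustering(David) = 1/6.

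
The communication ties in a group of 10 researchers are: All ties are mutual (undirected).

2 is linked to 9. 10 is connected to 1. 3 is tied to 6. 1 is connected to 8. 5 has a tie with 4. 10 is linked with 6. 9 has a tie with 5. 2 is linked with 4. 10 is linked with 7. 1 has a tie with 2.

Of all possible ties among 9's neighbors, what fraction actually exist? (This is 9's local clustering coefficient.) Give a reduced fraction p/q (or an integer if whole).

0

9's neighbors: 2 and 5 (k = 2).
Possible neighbor pairs: C(2,2) = 1. Edges among them: none → e = 0.
Clustering(9) = 0/1.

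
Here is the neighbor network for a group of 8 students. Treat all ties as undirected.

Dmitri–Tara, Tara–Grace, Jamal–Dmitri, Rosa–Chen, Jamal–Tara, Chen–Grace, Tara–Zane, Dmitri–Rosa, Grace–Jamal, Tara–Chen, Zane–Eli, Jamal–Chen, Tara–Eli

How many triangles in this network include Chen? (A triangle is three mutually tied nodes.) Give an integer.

3

Chen's neighbors: Grace, Jamal, Rosa, and Tara.
Neighbor pairs that are themselves tied: Chen–Grace–Jamal; Chen–Grace–Tara; Chen–Jamal–Tara. Each forms one triangle with Chen, for 3 in total.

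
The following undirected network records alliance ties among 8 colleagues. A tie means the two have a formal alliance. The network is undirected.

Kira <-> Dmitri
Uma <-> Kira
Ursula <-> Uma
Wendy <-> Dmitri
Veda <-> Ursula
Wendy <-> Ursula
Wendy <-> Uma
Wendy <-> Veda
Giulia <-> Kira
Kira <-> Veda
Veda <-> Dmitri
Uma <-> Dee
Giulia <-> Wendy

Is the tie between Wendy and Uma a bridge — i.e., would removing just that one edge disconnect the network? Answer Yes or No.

No

Even without that edge, Wendy still reaches Uma via Wendy – Ursula – Uma, so the network stays connected. Not a bridge.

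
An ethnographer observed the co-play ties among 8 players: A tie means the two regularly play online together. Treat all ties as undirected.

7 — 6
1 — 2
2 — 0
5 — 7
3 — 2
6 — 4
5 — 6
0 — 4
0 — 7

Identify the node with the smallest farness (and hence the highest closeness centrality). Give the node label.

0

Farness (sum of distances to all others) for each node — 0:11, 1:19, 2:13, 3:19, 4:14, 5:17, 6:16, 7:13.
The smallest farness is 11, for 0, so 0 has the highest closeness.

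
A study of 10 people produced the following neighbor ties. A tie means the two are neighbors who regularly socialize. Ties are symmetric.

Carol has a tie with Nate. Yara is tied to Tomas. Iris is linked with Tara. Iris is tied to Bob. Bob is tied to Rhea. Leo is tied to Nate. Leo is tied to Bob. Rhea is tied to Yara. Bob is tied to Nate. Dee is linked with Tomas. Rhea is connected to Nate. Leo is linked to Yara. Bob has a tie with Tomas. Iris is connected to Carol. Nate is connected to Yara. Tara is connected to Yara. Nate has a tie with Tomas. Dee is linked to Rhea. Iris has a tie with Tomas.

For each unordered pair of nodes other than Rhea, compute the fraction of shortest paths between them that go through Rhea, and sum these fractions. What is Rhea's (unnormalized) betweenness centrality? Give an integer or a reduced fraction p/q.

35/12

Pairs whose geodesics pass through Rhea — Tara–Dee: 1/3; Dee–Leo: 3/6; Dee–Carol: 1/3; Dee–Nate: 1/2; Dee–Bob: 1/2; Dee–Yara: 1/2; Bob–Yara: 1/4.
All other pairs contribute 0.
Summing the contributions gives betweenness(Rhea) = 35/12.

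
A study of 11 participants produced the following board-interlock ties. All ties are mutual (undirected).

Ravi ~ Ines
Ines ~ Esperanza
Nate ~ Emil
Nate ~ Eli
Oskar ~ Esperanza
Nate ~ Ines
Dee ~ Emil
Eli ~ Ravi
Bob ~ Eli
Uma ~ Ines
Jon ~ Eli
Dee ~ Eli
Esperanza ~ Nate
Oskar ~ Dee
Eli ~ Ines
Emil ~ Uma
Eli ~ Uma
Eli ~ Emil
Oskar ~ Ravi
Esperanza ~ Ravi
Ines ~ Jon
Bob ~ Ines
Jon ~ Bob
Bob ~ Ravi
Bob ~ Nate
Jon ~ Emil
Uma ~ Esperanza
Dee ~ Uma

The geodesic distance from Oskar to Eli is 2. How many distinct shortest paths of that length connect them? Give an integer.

The shortest distance is 2. The length-2 paths are: Oskar–Dee–Eli; Oskar–Ravi–Eli.
That gives 2 distinct shortest paths.

2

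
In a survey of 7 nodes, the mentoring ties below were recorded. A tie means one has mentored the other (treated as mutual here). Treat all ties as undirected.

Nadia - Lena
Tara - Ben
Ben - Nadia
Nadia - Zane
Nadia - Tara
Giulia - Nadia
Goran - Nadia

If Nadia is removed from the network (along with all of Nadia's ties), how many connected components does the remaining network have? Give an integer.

5

Without Nadia, the remaining ties split the others into: {Goran}; {Zane}; {Lena}; {Ben, Tara}; {Giulia}.
That's 5 separate components.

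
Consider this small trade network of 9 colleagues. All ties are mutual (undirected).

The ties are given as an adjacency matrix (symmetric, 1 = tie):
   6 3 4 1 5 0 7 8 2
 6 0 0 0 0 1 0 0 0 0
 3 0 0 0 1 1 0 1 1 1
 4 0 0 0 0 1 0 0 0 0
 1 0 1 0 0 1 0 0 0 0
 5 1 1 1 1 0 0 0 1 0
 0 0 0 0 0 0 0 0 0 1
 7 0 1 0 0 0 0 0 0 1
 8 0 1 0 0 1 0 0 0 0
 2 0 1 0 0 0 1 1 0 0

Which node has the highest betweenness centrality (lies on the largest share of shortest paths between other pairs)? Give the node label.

3

Unnormalized betweenness of each node: 0:0, 1:0, 2:7, 3:31/2, 4:0, 5:27/2, 6:0, 7:0, 8:0.
3 has the largest value, 31/2, making it the main broker — the node through which the most shortest paths run.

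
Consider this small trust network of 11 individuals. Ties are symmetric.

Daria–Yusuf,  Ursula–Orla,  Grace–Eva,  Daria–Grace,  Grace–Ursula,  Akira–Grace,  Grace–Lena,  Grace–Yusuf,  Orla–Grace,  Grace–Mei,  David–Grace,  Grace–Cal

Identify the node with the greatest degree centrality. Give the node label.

Grace

Degrees — Akira:1, Cal:1, Daria:2, David:1, Eva:1, Grace:10, Lena:1, Mei:1, Orla:2, Ursula:2, Yusuf:2.
The maximum is 10, attained only by Grace.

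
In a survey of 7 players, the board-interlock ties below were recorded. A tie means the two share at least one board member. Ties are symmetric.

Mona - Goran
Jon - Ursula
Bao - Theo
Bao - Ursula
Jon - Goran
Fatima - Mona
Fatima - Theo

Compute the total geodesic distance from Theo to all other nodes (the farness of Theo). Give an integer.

12

Distances from Theo: Bao:1, Fatima:1, Goran:3, Jon:3, Mona:2, Ursula:2.
Sum = 1 + 1 + 3 + 3 + 2 + 2 = 12.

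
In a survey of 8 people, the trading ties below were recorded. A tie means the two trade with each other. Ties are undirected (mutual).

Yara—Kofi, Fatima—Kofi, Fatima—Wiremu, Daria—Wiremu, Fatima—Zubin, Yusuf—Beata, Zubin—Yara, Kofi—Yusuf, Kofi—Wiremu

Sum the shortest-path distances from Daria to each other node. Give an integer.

18

Distances from Daria: Beata:4, Fatima:2, Kofi:2, Wiremu:1, Yara:3, Yusuf:3, Zubin:3.
Sum = 4 + 2 + 2 + 1 + 3 + 3 + 3 = 18.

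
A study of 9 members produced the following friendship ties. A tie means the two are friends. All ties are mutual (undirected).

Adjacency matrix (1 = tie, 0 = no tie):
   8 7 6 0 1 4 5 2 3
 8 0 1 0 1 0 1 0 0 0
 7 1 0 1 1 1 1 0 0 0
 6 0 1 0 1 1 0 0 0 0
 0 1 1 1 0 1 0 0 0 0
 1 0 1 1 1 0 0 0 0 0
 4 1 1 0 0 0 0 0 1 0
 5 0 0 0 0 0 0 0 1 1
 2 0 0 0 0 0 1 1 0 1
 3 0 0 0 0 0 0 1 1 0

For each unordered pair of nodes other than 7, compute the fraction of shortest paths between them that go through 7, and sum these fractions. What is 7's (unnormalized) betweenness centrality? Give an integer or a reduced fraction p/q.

Pairs whose geodesics pass through 7 — 8–6: 1/2; 8–1: 1/2; 6–4: 1; 6–5: 1; 6–2: 1; 6–3: 1; 0–4: 1/2; 0–5: 1/2; 0–2: 1/2; 0–3: 1/2; 1–4: 1; 1–5: 1; 1–2: 1; 1–3: 1.
All other pairs contribute 0.
Summing the contributions gives betweenness(7) = 11.

11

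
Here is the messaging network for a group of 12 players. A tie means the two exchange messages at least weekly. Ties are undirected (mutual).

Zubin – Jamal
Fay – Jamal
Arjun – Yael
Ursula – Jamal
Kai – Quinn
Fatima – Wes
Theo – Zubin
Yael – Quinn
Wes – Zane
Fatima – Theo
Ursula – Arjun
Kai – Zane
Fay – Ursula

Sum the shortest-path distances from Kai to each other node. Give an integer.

35

Distances from Kai: Arjun:3, Fatima:3, Fay:5, Jamal:5, Quinn:1, Theo:4, Ursula:4, Wes:2, Yael:2, Zane:1, Zubin:5.
Sum = 3 + 3 + 5 + 5 + 1 + 4 + 4 + 2 + 2 + 1 + 5 = 35.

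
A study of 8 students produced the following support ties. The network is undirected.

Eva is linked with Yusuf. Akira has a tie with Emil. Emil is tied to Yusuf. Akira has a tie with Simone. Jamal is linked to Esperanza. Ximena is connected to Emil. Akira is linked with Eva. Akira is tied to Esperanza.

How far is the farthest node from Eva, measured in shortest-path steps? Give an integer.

Distances from Eva: Akira:1, Emil:2, Esperanza:2, Jamal:3, Simone:2, Ximena:3, Yusuf:1.
The largest is 3 (to Jamal and Ximena), so the eccentricity of Eva is 3.

3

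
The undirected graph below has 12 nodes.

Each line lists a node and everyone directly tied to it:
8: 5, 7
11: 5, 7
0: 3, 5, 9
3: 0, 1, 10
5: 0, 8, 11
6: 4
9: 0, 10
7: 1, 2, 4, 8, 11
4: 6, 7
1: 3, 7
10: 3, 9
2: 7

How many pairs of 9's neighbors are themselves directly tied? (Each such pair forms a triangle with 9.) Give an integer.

0

9's neighbors are 0 and 10, but none of them are tied to each other, so no triangle contains 9.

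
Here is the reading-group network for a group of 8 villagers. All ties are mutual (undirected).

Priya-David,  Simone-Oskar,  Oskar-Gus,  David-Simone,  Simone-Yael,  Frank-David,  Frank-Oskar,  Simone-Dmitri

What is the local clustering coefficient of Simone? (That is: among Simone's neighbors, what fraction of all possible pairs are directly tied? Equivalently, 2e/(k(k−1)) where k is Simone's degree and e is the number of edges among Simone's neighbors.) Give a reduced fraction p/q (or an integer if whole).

0

Simone's neighbors: David, Dmitri, Oskar, and Yael (k = 4).
Possible neighbor pairs: C(4,2) = 6. Edges among them: none → e = 0.
Clustering(Simone) = 0/6 = 0.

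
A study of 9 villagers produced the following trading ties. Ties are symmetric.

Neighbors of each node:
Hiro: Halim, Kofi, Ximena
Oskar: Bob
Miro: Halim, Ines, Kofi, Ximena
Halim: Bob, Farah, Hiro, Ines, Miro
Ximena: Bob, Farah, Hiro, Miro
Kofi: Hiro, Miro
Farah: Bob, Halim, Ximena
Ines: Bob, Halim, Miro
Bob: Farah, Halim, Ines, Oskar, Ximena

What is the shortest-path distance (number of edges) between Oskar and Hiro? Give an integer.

One shortest route is Oskar – Bob – Halim – Hiro, which uses 3 edges, and at distance 2 from Oskar we only reach {Farah, Halim, Ines, Ximena}, which does not include Hiro. So d(Oskar,Hiro) = 3.

3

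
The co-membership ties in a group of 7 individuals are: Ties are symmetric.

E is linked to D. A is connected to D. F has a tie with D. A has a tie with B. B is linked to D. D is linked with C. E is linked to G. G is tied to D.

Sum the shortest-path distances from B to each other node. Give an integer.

Distances from B: A:1, C:2, D:1, E:2, F:2, G:2.
Sum = 1 + 2 + 1 + 2 + 2 + 2 = 10.

10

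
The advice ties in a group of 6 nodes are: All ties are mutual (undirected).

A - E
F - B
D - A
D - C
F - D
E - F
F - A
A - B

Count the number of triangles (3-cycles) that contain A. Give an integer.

A's neighbors: B, D, E, and F.
Neighbor pairs that are themselves tied: A–B–F; A–D–F; A–E–F. Each forms one triangle with A, for 3 in total.

3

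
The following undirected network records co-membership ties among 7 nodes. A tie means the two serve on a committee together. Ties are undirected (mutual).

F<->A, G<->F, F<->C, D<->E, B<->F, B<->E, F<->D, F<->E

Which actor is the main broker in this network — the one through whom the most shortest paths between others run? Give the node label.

F

Unnormalized betweenness of each node: A:0, B:0, C:0, D:0, E:1/2, F:25/2, G:0.
F has the largest value, 25/2, making it the main broker — the node through which the most shortest paths run.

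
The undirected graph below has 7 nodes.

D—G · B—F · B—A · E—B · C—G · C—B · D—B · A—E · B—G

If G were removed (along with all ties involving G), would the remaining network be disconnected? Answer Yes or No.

Even without G, every remaining node can still reach every other (the residual graph is connected), so G is not a cut vertex.

No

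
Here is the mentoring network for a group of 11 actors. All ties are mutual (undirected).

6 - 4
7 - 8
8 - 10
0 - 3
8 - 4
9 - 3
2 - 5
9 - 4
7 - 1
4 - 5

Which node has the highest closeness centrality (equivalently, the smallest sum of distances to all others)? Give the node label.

4

Farness (sum of distances to all others) for each node — 0:39, 1:37, 2:34, 3:30, 4:18, 5:25, 6:27, 7:28, 8:21, 9:23, 10:30.
The smallest farness is 18, for 4, so 4 has the highest closeness.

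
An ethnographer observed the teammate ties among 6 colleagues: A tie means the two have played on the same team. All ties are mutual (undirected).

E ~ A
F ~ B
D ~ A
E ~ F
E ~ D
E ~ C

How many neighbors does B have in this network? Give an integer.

1

B is directly tied to F. That is 1 neighbor, so the degree of B is 1.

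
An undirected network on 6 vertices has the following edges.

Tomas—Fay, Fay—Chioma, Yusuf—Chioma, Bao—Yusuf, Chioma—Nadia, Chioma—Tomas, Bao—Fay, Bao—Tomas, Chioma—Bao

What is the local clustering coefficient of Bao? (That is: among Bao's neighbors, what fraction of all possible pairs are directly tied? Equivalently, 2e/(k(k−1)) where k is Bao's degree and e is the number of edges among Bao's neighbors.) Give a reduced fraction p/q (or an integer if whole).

Bao's neighbors: Chioma, Fay, Tomas, and Yusuf (k = 4).
Possible neighbor pairs: C(4,2) = 6. Edges among them: Chioma–Fay, Chioma–Tomas, Chioma–Yusuf, Fay–Tomas → e = 4.
Clustering(Bao) = 4/6 = 2/3.

2/3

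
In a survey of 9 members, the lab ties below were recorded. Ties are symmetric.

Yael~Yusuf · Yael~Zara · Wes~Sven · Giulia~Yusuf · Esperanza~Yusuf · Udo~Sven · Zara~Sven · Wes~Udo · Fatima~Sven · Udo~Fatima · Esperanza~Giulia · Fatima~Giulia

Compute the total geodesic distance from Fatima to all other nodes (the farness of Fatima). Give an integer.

14

Distances from Fatima: Esperanza:2, Giulia:1, Sven:1, Udo:1, Wes:2, Yael:3, Yusuf:2, Zara:2.
Sum = 2 + 1 + 1 + 1 + 2 + 3 + 2 + 2 = 14.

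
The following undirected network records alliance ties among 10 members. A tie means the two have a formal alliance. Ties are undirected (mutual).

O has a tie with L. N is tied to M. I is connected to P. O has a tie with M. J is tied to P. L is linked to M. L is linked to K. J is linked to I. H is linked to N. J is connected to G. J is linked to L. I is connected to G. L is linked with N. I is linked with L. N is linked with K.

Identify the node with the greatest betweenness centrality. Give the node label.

Unnormalized betweenness of each node: G:0, H:0, I:13/2, J:13/2, K:0, L:45/2, M:1, N:17/2, O:0, P:0.
L has the largest value, 45/2, making it the main broker — the node through which the most shortest paths run.

L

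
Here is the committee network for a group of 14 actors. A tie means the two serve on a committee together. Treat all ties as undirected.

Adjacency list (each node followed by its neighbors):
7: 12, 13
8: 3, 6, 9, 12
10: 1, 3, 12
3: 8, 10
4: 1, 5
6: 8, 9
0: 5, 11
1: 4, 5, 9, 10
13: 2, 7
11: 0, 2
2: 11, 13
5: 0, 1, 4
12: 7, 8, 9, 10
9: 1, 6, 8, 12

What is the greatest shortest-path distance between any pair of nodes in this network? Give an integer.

5

Eccentricity of each node (its greatest distance to any other): 0:4, 1:4, 2:5, 3:5, 4:5, 5:4, 6:5, 7:4, 8:5, 9:4, 10:4, 11:5, 12:4, 13:5.
The maximum eccentricity is 5, realized for instance by the pair 8–11 via 8 – 12 – 7 – 13 – 2 – 11. So the diameter is 5.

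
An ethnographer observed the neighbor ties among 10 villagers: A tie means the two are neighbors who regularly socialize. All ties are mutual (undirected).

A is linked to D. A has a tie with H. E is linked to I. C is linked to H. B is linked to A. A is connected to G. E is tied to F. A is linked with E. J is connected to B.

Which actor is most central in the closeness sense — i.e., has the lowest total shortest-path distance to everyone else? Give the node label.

A

Farness (sum of distances to all others) for each node — A:13, B:19, C:27, D:21, E:17, F:25, G:21, H:19, I:25, J:27.
The smallest farness is 13, for A, so A has the highest closeness.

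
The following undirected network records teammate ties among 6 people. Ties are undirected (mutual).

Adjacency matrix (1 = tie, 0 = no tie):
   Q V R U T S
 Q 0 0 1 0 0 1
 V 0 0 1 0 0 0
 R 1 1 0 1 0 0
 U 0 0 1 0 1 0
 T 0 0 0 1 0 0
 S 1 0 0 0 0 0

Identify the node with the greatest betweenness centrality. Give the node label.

Unnormalized betweenness of each node: Q:4, R:8, S:0, T:0, U:4, V:0.
R has the largest value, 8, making it the main broker — the node through which the most shortest paths run.

R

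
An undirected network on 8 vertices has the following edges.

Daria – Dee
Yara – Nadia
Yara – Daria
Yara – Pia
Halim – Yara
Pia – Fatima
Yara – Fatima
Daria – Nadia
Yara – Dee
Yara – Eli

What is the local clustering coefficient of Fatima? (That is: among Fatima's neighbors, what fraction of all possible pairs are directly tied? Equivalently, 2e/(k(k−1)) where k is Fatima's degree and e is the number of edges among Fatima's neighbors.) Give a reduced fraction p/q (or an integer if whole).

1

Fatima's neighbors: Pia and Yara (k = 2).
Possible neighbor pairs: C(2,2) = 1. Edges among them: Pia–Yara → e = 1.
Clustering(Fatima) = 1/1.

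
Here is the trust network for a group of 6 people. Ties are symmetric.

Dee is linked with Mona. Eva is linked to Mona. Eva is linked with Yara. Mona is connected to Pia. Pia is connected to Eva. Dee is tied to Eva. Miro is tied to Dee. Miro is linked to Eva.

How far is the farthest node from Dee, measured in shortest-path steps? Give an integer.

Distances from Dee: Eva:1, Miro:1, Mona:1, Pia:2, Yara:2.
The largest is 2 (to Pia and Yara), so the eccentricity of Dee is 2.

2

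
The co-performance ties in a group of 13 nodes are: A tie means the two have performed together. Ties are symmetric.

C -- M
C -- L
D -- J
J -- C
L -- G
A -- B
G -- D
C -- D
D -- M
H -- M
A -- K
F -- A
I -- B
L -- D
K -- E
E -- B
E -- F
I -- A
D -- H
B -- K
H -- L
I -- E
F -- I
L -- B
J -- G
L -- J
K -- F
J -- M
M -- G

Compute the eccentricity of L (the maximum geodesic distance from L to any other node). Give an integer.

Distances from L: A:2, B:1, C:1, D:1, E:2, F:3, G:1, H:1, I:2, J:1, K:2, M:2.
The largest is 3 (to F), so the eccentricity of L is 3.

3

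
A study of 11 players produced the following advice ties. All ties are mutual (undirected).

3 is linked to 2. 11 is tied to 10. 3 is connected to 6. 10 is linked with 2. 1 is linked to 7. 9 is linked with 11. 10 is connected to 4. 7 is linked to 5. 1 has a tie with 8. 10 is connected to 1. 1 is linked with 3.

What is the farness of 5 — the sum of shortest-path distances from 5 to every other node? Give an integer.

Distances from 5: 1:2, 2:4, 3:3, 4:4, 6:4, 7:1, 8:3, 9:5, 10:3, 11:4.
Sum = 2 + 4 + 3 + 4 + 4 + 1 + 3 + 5 + 3 + 4 = 33.

33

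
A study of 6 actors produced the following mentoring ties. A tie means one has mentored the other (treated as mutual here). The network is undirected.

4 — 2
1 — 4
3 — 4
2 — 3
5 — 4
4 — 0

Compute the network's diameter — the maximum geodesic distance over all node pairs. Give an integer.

2

Eccentricity of each node (its greatest distance to any other): 0:2, 1:2, 2:2, 3:2, 4:1, 5:2.
The maximum eccentricity is 2, realized for instance by the pair 2–1 via 2 – 4 – 1. So the diameter is 2.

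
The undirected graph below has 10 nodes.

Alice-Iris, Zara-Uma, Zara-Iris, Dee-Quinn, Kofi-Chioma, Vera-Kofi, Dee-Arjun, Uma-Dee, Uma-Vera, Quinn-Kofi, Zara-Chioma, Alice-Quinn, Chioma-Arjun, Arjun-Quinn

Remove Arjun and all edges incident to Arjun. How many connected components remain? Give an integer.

Arjun's neighbors (Chioma, Dee, and Quinn) remain reachable from one another through other ties, so the rest of the network stays in one piece.

1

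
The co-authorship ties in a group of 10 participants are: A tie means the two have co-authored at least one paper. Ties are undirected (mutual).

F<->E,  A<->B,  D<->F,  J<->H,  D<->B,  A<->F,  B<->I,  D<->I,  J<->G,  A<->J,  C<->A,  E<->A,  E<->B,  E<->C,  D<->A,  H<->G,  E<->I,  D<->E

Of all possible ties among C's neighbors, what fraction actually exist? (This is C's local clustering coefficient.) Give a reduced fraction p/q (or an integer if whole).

1

C's neighbors: A and E (k = 2).
Possible neighbor pairs: C(2,2) = 1. Edges among them: A–E → e = 1.
Clustering(C) = 1/1.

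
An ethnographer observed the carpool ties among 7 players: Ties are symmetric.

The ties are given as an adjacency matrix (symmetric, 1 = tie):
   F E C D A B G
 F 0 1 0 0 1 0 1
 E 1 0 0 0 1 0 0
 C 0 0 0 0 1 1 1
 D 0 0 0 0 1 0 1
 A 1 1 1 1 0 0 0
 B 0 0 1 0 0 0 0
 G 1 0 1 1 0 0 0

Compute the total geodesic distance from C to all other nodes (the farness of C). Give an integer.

Distances from C: A:1, B:1, D:2, E:2, F:2, G:1.
Sum = 1 + 1 + 2 + 2 + 2 + 1 = 9.

9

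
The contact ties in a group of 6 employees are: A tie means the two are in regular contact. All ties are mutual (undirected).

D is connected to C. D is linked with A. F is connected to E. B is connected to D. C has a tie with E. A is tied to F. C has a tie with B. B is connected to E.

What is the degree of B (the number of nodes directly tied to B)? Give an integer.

B is directly tied to C, D, and E. That is 3 neighbors, so the degree of B is 3.

3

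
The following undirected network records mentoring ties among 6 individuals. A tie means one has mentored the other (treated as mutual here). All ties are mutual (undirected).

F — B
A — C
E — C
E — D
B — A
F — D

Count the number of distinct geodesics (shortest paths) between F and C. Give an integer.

2

The shortest distance is 3. The length-3 paths are: F–D–E–C; F–B–A–C.
That gives 2 distinct shortest paths.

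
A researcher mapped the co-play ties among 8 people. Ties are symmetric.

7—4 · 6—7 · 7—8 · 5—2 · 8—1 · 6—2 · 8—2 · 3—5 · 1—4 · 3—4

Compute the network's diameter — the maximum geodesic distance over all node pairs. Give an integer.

3

Eccentricity of each node (its greatest distance to any other): 1:3, 2:3, 3:3, 4:3, 5:3, 6:3, 7:3, 8:3.
The maximum eccentricity is 3, realized for instance by the pair 2–4 via 2 – 6 – 7 – 4. So the diameter is 3.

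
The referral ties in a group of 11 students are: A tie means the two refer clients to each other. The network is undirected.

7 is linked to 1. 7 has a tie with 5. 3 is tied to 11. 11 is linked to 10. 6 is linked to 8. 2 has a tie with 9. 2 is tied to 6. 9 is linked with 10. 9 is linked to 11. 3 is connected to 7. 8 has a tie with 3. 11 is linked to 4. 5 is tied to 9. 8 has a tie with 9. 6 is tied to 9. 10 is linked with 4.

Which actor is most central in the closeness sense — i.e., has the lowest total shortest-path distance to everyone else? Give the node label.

Farness (sum of distances to all others) for each node — 1:30, 2:23, 3:18, 4:25, 5:19, 6:21, 7:21, 8:19, 9:15, 10:20, 11:17.
The smallest farness is 15, for 9, so 9 has the highest closeness.

9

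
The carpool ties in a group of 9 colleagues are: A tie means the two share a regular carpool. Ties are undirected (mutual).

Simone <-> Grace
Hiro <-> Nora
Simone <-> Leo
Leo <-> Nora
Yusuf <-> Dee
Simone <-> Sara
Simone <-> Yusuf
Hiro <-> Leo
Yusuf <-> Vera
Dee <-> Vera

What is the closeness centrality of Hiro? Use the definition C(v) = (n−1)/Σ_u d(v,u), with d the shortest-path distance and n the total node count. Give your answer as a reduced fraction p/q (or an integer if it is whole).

8/21

Distances from Hiro: Dee:4, Grace:3, Leo:1, Nora:1, Sara:3, Simone:2, Vera:4, Yusuf:3. Sum = 21.
n = 9, so closeness = 8/21.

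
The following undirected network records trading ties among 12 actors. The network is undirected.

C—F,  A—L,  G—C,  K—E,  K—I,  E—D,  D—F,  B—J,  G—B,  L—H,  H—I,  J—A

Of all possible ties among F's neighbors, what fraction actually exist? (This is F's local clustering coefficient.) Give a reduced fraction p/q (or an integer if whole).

0

F's neighbors: C and D (k = 2).
Possible neighbor pairs: C(2,2) = 1. Edges among them: none → e = 0.
Clustering(F) = 0/1.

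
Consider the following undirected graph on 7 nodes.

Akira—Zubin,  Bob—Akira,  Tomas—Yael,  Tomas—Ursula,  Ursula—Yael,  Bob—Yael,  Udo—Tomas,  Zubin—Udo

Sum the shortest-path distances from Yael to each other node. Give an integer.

10

Distances from Yael: Akira:2, Bob:1, Tomas:1, Udo:2, Ursula:1, Zubin:3.
Sum = 2 + 1 + 1 + 2 + 1 + 3 = 10.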